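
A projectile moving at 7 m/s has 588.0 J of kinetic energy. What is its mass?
m = 2·KE/v² = 2·588.0/(7)² = 24.0 kg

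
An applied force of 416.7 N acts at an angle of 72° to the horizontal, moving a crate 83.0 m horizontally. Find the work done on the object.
W = F·d·cosθ = (416.7)(83.0)cos(72°) = 10690 J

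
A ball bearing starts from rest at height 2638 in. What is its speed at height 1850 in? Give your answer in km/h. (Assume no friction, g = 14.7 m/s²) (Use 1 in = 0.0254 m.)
Convert to SI: h₁−h₂ = 20.0152 m
mgh₁ = mgh₂ + ½mv² ⇒ v = √(2g(h₁−h₂)) = √(2·14.7·20.0152) = 24.2579 m/s = 87.33 km/h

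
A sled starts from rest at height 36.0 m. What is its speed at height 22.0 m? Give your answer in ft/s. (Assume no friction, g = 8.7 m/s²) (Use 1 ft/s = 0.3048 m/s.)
mgh₁ = mgh₂ + ½mv² ⇒ v = √(2g(h₁−h₂)) = √(2·8.7·14.0) = 15.6077 m/s = 51.21 ft/s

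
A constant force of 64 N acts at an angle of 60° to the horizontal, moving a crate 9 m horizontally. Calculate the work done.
W = F·d·cosθ = (64)(9)cos(60°) = 288.0 J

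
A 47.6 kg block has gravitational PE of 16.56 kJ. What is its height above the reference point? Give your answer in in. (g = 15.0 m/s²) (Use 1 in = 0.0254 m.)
Convert to SI: m = 47.6 kg, PE = 16560.0 J
h = PE/(mg) = 16560.0/(47.6·15.0) = 23.1933 m = 913.1 in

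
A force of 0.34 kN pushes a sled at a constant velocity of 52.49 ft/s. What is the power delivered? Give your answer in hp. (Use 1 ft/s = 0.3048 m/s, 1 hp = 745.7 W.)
Convert to SI: F = 340.0 N, v = 15.999 m/s
P = Fv = (340.0)(15.999) = 5439.64 W = 7.295 hp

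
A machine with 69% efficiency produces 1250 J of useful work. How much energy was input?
W_in = W_out/η = 1250/0.69 = 1812 J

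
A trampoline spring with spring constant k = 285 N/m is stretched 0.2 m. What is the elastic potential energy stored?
PE = ½kx² = ½(285)(0.2)² = 5.7 J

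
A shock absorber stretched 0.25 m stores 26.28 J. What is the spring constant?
k = 2·PE/x² = 2·26.28/(0.25)² = 841.0 N/m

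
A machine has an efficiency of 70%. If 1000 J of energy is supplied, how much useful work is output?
W_out = η·W_in = 0.7·1000 = 700.0 J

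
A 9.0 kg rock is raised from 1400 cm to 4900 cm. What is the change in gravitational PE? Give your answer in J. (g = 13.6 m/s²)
Convert to SI: m = 9.0 kg, Δh = 35.0 m
ΔPE = mgΔh = (9.0)(13.6)(35.0) = 4284 J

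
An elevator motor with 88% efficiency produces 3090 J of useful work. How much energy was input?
W_in = W_out/η = 3090/0.88 = 3511 J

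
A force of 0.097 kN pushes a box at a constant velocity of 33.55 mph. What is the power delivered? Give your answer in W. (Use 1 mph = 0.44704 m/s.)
Convert to SI: F = 97.0 N, v = 14.9982 m/s
P = Fv = (97.0)(14.9982) = 1455 W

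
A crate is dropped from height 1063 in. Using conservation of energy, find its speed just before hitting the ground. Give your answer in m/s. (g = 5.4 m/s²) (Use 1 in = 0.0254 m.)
Convert to SI: h = 27.0002 m
mgh = ½mv² ⇒ v = √(2gh) = √(2·5.4·27.0002) = 17.08 m/s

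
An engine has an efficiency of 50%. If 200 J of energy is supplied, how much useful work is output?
W_out = η·W_in = 0.5·200 = 100.0 J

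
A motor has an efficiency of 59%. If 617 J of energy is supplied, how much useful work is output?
W_out = η·W_in = 0.59·617 = 364.03 J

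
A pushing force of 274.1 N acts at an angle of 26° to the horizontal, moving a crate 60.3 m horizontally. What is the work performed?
W = F·d·cosθ = (274.1)(60.3)cos(26°) = 14860 J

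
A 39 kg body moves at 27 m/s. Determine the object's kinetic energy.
KE = ½mv² = ½(39)(27)² = 14215.5 J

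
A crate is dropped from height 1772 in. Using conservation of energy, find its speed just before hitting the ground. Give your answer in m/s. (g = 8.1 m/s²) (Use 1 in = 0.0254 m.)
Convert to SI: h = 45.0088 m
mgh = ½mv² ⇒ v = √(2gh) = √(2·8.1·45.0088) = 27.0 m/s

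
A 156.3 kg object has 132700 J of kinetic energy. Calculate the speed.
v = √(2·KE/m) = √(2·132700/156.3) = 41.21 m/s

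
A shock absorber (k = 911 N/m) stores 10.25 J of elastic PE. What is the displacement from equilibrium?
x = √(2·PE/k) = √(2·10.25/911) = 0.15 m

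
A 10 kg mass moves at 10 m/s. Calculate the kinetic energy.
KE = ½mv² = ½(10)(10)² = 500.0 J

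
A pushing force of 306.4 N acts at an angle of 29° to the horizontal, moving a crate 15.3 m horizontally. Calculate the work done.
W = F·d·cosθ = (306.4)(15.3)cos(29°) = 4100 J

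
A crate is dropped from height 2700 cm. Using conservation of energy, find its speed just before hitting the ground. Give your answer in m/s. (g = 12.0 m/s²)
Convert to SI: h = 27.0 m
mgh = ½mv² ⇒ v = √(2gh) = √(2·12.0·27.0) = 25.46 m/s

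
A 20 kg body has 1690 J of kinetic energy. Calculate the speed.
v = √(2·KE/m) = √(2·1690/20) = 13.0 m/s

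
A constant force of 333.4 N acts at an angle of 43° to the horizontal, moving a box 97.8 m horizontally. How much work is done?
W = F·d·cosθ = (333.4)(97.8)cos(43°) = 23850 J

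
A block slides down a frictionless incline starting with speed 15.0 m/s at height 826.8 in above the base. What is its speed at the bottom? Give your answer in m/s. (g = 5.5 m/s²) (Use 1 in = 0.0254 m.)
Convert to SI: v₀ = 15.0 m/s, h = 21.0007 m
½mv₀² + mgh = ½mv² ⇒ v = √(v₀² + 2gh) = √(15.0² + 2·5.5·21.0007) = 21.35 m/s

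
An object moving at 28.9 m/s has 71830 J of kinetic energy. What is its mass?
m = 2·KE/v² = 2·71830/(28.9)² = 172.0 kg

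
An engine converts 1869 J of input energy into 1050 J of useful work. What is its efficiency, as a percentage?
η = W_out/W_in = 1050/1869 = 56.18%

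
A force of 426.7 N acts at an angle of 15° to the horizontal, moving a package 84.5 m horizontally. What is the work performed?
W = F·d·cosθ = (426.7)(84.5)cos(15°) = 34830 J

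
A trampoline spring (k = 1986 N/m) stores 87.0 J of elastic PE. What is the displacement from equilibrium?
x = √(2·PE/k) = √(2·87.0/1986) = 0.296 m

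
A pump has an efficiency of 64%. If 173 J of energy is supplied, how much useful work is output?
W_out = η·W_in = 0.64·173 = 110.72 J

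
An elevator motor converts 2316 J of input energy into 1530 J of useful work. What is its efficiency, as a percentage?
η = W_out/W_in = 1530/2316 = 66.06%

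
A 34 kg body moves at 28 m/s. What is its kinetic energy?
KE = ½mv² = ½(34)(28)² = 13328.0 J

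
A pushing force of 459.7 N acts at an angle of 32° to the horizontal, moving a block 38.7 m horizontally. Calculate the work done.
W = F·d·cosθ = (459.7)(38.7)cos(32°) = 15090 J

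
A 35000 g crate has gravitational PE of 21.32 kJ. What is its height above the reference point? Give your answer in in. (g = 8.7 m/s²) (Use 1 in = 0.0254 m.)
Convert to SI: m = 35.0 kg, PE = 21320.0 J
h = PE/(mg) = 21320.0/(35.0·8.7) = 70.0164 m = 2757 in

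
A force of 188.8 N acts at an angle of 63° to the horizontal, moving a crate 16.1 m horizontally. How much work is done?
W = F·d·cosθ = (188.8)(16.1)cos(63°) = 1380 J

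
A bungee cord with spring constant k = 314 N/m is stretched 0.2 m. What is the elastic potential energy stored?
PE = ½kx² = ½(314)(0.2)² = 6.28 J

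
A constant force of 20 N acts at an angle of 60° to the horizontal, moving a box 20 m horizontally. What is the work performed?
W = F·d·cosθ = (20)(20)cos(60°) = 200.0 J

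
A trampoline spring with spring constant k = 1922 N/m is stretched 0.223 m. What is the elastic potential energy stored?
PE = ½kx² = ½(1922)(0.223)² = 47.79 J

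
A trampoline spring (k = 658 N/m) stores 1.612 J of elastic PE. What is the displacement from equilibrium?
x = √(2·PE/k) = √(2·1.612/658) = 0.07 m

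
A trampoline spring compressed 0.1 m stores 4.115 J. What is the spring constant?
k = 2·PE/x² = 2·4.115/(0.1)² = 823.0 N/m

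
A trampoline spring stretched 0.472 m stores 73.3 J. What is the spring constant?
k = 2·PE/x² = 2·73.3/(0.472)² = 658.0 N/m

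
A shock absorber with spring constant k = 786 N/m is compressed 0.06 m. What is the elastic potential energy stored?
PE = ½kx² = ½(786)(0.06)² = 1.415 J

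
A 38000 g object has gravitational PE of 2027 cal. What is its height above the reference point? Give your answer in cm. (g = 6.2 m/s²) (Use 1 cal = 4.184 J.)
Convert to SI: m = 38.0 kg, PE = 8480.97 J
h = PE/(mg) = 8480.97/(38.0·6.2) = 35.9973 m = 3600 cm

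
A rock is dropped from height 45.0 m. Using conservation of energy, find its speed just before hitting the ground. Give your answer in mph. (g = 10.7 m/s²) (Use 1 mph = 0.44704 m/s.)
mgh = ½mv² ⇒ v = √(2gh) = √(2·10.7·45.0) = 31.0322 m/s = 69.42 mph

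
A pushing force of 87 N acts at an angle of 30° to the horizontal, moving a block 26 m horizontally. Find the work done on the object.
W = F·d·cosθ = (87)(26)cos(30°) = 1959 J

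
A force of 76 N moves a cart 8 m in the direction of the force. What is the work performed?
W = F·d = (76)(8) = 608.0 J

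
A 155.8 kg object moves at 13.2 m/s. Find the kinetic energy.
KE = ½mv² = ½(155.8)(13.2)² = 13570 J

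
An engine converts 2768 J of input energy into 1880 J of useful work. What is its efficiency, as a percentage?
η = W_out/W_in = 1880/2768 = 67.92%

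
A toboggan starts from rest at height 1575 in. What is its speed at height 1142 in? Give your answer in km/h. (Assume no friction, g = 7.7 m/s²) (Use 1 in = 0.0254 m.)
Convert to SI: h₁−h₂ = 10.9982 m
mgh₁ = mgh₂ + ½mv² ⇒ v = √(2g(h₁−h₂)) = √(2·7.7·10.9982) = 13.0143 m/s = 46.85 km/h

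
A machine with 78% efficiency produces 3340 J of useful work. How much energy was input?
W_in = W_out/η = 3340/0.78 = 4282 J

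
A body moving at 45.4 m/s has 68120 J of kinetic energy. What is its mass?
m = 2·KE/v² = 2·68120/(45.4)² = 66.1 kg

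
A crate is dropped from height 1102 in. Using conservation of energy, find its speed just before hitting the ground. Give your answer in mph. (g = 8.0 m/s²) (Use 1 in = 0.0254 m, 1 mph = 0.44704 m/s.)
Convert to SI: h = 27.9908 m
mgh = ½mv² ⇒ v = √(2gh) = √(2·8.0·27.9908) = 21.1625 m/s = 47.34 mph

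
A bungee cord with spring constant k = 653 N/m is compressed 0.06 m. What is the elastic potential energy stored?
PE = ½kx² = ½(653)(0.06)² = 1.175 J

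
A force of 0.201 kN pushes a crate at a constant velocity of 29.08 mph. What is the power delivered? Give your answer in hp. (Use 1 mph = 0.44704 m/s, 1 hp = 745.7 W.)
Convert to SI: F = 201.0 N, v = 12.9999 m/s
P = Fv = (201.0)(12.9999) = 2612.98 W = 3.504 hp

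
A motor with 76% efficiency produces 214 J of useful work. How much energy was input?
W_in = W_out/η = 214/0.76 = 281.6 J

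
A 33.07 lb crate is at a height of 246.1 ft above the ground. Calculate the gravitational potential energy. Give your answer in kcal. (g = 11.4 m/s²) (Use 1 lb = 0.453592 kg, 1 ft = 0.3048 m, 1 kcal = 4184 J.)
Convert to SI: m = 15.0003 kg, h = 75.0113 m
PE = mgh = (15.0003)(11.4)(75.0113) = 12827.2 J = 3.066 kcal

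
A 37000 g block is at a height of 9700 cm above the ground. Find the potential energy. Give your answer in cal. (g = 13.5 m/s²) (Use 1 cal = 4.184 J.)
Convert to SI: m = 37.0 kg, h = 97.0 m
PE = mgh = (37.0)(13.5)(97.0) = 48451.5 J = 11580 cal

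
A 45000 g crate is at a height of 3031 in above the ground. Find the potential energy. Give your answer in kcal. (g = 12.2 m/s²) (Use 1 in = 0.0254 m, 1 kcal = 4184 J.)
Convert to SI: m = 45.0 kg, h = 76.9874 m
PE = mgh = (45.0)(12.2)(76.9874) = 42266.1 J = 10.1 kcal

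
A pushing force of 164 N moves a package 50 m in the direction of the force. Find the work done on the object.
W = F·d = (164)(50) = 8200 J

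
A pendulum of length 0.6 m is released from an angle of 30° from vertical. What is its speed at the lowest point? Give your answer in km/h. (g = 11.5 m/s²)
h = L(1 − cosθ) = 0.6(1 − cos30°) = 0.0803848 m
v = √(2gh) = √(2·11.5·0.0803848) = 1.35972 m/s = 4.895 km/h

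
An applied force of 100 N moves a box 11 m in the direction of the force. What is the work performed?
W = F·d = (100)(11) = 1100 J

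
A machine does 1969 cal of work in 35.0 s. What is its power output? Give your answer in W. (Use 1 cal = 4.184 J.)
Convert to SI: W = 8238.3 J, t = 35.0 s
P = W/t = 8238.3/35.0 = 235.4 W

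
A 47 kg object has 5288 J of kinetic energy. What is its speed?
v = √(2·KE/m) = √(2·5288/47) = 15.0 m/s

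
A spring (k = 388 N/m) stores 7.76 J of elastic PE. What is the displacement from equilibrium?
x = √(2·PE/k) = √(2·7.76/388) = 0.2 m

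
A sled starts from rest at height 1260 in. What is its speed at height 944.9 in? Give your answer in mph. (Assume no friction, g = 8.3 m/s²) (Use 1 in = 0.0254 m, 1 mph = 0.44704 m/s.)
Convert to SI: h₁−h₂ = 8.00354 m
mgh₁ = mgh₂ + ½mv² ⇒ v = √(2g(h₁−h₂)) = √(2·8.3·8.00354) = 11.5264 m/s = 25.78 mph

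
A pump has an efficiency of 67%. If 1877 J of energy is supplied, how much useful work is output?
W_out = η·W_in = 0.67·1877 = 1257.59 J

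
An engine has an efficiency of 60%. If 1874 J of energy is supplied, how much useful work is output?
W_out = η·W_in = 0.6·1874 = 1124.4 J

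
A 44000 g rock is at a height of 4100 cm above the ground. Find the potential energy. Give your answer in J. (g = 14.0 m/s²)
Convert to SI: m = 44.0 kg, h = 41.0 m
PE = mgh = (44.0)(14.0)(41.0) = 25260 J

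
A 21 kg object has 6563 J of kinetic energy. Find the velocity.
v = √(2·KE/m) = √(2·6563/21) = 25.0 m/s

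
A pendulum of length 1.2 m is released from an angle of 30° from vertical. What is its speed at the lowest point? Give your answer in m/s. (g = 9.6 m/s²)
h = L(1 − cosθ) = 1.2(1 − cos30°) = 0.16077 m
v = √(2gh) = √(2·9.6·0.16077) = 1.757 m/s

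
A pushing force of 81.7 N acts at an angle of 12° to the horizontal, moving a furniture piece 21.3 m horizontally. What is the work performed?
W = F·d·cosθ = (81.7)(21.3)cos(12°) = 1702 J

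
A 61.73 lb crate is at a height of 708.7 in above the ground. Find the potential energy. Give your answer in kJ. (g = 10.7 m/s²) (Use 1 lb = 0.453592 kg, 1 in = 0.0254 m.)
Convert to SI: m = 28.0002 kg, h = 18.001 m
PE = mgh = (28.0002)(10.7)(18.001) = 5393.14 J = 5.393 kJ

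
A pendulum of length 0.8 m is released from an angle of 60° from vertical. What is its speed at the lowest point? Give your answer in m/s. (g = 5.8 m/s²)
h = L(1 − cosθ) = 0.8(1 − cos60°) = 0.4 m
v = √(2gh) = √(2·5.8·0.4) = 2.154 m/s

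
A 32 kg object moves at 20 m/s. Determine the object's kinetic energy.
KE = ½mv² = ½(32)(20)² = 6400.0 J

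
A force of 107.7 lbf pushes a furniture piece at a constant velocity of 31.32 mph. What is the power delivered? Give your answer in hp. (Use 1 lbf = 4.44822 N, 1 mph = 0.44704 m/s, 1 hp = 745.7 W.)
Convert to SI: F = 479.073 N, v = 14.0013 m/s
P = Fv = (479.073)(14.0013) = 6707.65 W = 8.995 hp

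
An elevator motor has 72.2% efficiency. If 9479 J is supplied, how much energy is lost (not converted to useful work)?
W_lost = W_in(1 − η) = 9479·(1 − 0.722) = 2635 J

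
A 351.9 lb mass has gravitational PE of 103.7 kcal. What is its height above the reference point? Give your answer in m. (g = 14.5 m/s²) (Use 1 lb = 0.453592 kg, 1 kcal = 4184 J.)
Convert to SI: m = 159.619 kg, PE = 433881 J
h = PE/(mg) = 433881/(159.619·14.5) = 187.5 m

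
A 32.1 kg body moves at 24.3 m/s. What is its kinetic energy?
KE = ½mv² = ½(32.1)(24.3)² = 9477 J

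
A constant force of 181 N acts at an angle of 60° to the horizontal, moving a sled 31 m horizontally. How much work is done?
W = F·d·cosθ = (181)(31)cos(60°) = 2806 J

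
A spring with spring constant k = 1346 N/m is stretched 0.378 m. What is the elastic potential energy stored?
PE = ½kx² = ½(1346)(0.378)² = 96.16 J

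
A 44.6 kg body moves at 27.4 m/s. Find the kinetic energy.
KE = ½mv² = ½(44.6)(27.4)² = 16740 J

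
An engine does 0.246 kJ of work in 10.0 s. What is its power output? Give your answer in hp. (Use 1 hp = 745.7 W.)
Convert to SI: W = 246.0 J, t = 10.0 s
P = W/t = 246.0/10.0 = 24.6 W = 0.03299 hp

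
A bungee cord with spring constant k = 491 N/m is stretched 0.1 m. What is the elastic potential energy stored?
PE = ½kx² = ½(491)(0.1)² = 2.455 J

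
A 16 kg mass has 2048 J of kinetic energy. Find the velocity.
v = √(2·KE/m) = √(2·2048/16) = 16.0 m/s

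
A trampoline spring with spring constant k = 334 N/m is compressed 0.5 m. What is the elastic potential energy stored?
PE = ½kx² = ½(334)(0.5)² = 41.75 J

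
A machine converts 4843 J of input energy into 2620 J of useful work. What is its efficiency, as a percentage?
η = W_out/W_in = 2620/4843 = 54.1%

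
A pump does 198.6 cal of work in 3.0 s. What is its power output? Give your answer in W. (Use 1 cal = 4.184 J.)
Convert to SI: W = 830.942 J, t = 3.0 s
P = W/t = 830.942/3.0 = 277.0 W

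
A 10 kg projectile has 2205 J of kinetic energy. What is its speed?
v = √(2·KE/m) = √(2·2205/10) = 21.0 m/s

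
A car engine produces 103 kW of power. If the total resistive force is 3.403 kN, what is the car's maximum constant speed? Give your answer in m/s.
Convert to SI: F = 3403.0 N
P = Fv ⇒ v = P/F = 103000 W/3403.0 N = 30.27 m/s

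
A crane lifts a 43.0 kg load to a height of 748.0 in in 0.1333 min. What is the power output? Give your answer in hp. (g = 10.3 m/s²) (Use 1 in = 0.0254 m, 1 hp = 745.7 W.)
Convert to SI: m = 43.0 kg, h = 18.9992 m, t = 7.998 s
P = mgh/t = (43.0)(10.3)(18.9992)/7.998 = 1052.11 W = 1.411 hp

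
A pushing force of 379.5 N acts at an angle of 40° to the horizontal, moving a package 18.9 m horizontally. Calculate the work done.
W = F·d·cosθ = (379.5)(18.9)cos(40°) = 5494 J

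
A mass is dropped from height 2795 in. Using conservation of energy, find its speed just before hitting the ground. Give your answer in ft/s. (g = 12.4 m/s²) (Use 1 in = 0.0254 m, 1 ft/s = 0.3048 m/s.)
Convert to SI: h = 70.993 m
mgh = ½mv² ⇒ v = √(2gh) = √(2·12.4·70.993) = 41.9598 m/s = 137.7 ft/s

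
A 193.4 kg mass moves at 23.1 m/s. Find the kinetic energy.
KE = ½mv² = ½(193.4)(23.1)² = 51600 J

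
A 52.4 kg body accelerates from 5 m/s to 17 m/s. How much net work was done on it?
W = ΔKE = ½m(v₂² − v₁²) = ½(52.4)(17² − 5²) = 6916.8 J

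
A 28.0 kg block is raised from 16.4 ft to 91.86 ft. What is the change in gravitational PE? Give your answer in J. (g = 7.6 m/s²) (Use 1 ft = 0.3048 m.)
Convert to SI: m = 28.0 kg, Δh = 23.0002 m
ΔPE = mgΔh = (28.0)(7.6)(23.0002) = 4894 J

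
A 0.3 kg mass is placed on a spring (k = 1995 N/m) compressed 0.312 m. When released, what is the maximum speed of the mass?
½kx² = ½mv² ⇒ v = x√(k/m) = (0.312)√(1995/0.3) = 25.44 m/s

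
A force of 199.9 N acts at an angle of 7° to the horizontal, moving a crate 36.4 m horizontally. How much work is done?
W = F·d·cosθ = (199.9)(36.4)cos(7°) = 7222 J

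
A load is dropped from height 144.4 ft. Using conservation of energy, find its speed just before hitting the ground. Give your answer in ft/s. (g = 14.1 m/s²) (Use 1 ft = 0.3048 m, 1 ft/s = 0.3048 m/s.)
Convert to SI: h = 44.0131 m
mgh = ½mv² ⇒ v = √(2gh) = √(2·14.1·44.0131) = 35.2302 m/s = 115.6 ft/s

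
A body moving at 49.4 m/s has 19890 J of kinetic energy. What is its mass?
m = 2·KE/v² = 2·19890/(49.4)² = 16.3 kg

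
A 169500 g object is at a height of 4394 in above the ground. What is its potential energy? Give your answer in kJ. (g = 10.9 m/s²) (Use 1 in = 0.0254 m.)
Convert to SI: m = 169.5 kg, h = 111.608 m
PE = mgh = (169.5)(10.9)(111.608) = 206201 J = 206.2 kJ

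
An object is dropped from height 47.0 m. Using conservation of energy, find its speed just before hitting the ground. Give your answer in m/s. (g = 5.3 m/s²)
mgh = ½mv² ⇒ v = √(2gh) = √(2·5.3·47.0) = 22.32 m/s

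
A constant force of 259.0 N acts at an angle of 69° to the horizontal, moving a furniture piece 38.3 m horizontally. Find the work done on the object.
W = F·d·cosθ = (259.0)(38.3)cos(69°) = 3555 J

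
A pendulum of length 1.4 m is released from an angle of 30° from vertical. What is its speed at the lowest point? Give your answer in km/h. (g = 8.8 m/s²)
h = L(1 − cosθ) = 1.4(1 − cos30°) = 0.187564 m
v = √(2gh) = √(2·8.8·0.187564) = 1.8169 m/s = 6.541 km/h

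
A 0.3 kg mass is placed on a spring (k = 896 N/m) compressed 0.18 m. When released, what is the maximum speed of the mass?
½kx² = ½mv² ⇒ v = x√(k/m) = (0.18)√(896/0.3) = 9.837 m/s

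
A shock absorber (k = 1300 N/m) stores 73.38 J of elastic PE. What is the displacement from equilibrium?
x = √(2·PE/k) = √(2·73.38/1300) = 0.336 m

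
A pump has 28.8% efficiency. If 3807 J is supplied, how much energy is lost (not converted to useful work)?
W_lost = W_in(1 − η) = 3807·(1 − 0.288) = 2711 J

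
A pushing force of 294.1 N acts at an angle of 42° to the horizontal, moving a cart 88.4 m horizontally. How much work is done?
W = F·d·cosθ = (294.1)(88.4)cos(42°) = 19320 J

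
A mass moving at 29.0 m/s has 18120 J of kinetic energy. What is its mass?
m = 2·KE/v² = 2·18120/(29.0)² = 43.09 kg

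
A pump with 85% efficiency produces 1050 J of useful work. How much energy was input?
W_in = W_out/η = 1050/0.85 = 1235 J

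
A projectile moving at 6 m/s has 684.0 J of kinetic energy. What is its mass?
m = 2·KE/v² = 2·684.0/(6)² = 38.0 kg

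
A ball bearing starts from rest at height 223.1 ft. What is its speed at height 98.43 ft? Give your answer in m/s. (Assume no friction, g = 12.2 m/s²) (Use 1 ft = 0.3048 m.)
Convert to SI: h₁−h₂ = 37.9994 m
mgh₁ = mgh₂ + ½mv² ⇒ v = √(2g(h₁−h₂)) = √(2·12.2·37.9994) = 30.45 m/s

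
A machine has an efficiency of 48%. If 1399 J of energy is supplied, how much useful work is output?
W_out = η·W_in = 0.48·1399 = 671.52 J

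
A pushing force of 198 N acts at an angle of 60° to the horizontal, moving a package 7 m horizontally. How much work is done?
W = F·d·cosθ = (198)(7)cos(60°) = 693.0 J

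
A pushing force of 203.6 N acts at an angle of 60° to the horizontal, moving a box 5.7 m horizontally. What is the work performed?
W = F·d·cosθ = (203.6)(5.7)cos(60°) = 580.3 J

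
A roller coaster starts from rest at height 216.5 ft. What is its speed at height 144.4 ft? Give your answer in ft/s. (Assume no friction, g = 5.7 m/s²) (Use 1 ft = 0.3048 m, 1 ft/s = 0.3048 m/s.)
Convert to SI: h₁−h₂ = 21.9761 m
mgh₁ = mgh₂ + ½mv² ⇒ v = √(2g(h₁−h₂)) = √(2·5.7·21.9761) = 15.8281 m/s = 51.93 ft/s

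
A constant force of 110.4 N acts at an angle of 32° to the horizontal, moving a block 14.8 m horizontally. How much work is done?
W = F·d·cosθ = (110.4)(14.8)cos(32°) = 1386 J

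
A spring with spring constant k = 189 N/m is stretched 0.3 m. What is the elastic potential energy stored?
PE = ½kx² = ½(189)(0.3)² = 8.505 J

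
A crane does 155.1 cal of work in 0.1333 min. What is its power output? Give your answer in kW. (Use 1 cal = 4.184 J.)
Convert to SI: W = 648.938 J, t = 7.998 s
P = W/t = 648.938/7.998 = 81.1376 W = 0.08114 kW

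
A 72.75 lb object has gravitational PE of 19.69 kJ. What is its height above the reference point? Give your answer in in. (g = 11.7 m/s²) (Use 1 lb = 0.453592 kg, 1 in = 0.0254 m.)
Convert to SI: m = 32.9988 kg, PE = 19690.0 J
h = PE/(mg) = 19690.0/(32.9988·11.7) = 50.999 m = 2008 in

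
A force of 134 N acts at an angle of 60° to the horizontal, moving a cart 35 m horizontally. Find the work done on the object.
W = F·d·cosθ = (134)(35)cos(60°) = 2345 J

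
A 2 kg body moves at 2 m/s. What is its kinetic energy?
KE = ½mv² = ½(2)(2)² = 4.0 J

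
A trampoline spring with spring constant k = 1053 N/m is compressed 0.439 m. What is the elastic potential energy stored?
PE = ½kx² = ½(1053)(0.439)² = 101.5 J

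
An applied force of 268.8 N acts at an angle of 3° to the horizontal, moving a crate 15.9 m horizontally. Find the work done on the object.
W = F·d·cosθ = (268.8)(15.9)cos(3°) = 4268 J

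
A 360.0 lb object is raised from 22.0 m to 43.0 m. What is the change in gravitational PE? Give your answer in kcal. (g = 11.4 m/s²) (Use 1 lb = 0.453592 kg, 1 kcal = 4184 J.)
Convert to SI: m = 163.293 kg, Δh = 21.0 m
ΔPE = mgΔh = (163.293)(11.4)(21.0) = 39092.4 J = 9.343 kcal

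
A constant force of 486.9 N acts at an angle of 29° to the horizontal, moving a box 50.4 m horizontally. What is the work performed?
W = F·d·cosθ = (486.9)(50.4)cos(29°) = 21460 J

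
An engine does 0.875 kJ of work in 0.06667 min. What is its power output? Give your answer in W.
Convert to SI: W = 875.0 J, t = 4.0002 s
P = W/t = 875.0/4.0002 = 218.7 W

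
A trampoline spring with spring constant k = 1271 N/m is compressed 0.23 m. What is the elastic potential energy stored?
PE = ½kx² = ½(1271)(0.23)² = 33.62 J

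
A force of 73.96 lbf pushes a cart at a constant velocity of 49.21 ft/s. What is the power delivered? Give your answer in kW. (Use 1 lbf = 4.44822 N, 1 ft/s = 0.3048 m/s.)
Convert to SI: F = 328.99 N, v = 14.9992 m/s
P = Fv = (328.99)(14.9992) = 4934.59 W = 4.935 kW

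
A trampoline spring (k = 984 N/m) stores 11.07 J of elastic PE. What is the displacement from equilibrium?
x = √(2·PE/k) = √(2·11.07/984) = 0.15 m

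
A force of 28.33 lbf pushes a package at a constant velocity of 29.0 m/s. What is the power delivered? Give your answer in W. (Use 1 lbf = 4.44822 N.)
Convert to SI: F = 126.018 N, v = 29.0 m/s
P = Fv = (126.018)(29.0) = 3655 W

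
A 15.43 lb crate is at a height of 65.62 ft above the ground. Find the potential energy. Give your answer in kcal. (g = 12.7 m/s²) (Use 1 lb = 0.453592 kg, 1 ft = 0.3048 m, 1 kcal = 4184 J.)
Convert to SI: m = 6.99892 kg, h = 20.001 m
PE = mgh = (6.99892)(12.7)(20.001) = 1777.81 J = 0.4249 kcal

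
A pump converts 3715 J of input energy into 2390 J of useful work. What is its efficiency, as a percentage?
η = W_out/W_in = 2390/3715 = 64.33%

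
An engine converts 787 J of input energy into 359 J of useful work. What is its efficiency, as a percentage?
η = W_out/W_in = 359/787 = 45.62%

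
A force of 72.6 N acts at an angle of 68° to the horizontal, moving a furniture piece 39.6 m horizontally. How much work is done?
W = F·d·cosθ = (72.6)(39.6)cos(68°) = 1077 J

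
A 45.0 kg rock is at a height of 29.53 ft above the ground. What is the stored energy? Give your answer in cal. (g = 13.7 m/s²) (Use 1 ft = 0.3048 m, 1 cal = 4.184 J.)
Convert to SI: m = 45.0 kg, h = 9.00074 m
PE = mgh = (45.0)(13.7)(9.00074) = 5548.96 J = 1326 cal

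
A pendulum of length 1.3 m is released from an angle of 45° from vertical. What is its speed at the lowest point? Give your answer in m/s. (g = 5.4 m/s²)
h = L(1 − cosθ) = 1.3(1 − cos45°) = 0.380761 m
v = √(2gh) = √(2·5.4·0.380761) = 2.028 m/s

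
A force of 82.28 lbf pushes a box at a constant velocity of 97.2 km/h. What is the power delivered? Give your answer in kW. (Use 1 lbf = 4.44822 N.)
Convert to SI: F = 366.0 N, v = 27.0 m/s
P = Fv = (366.0)(27.0) = 9881.99 W = 9.882 kW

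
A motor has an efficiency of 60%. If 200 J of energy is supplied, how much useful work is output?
W_out = η·W_in = 0.6·200 = 120.0 J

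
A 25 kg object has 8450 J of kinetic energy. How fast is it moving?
v = √(2·KE/m) = √(2·8450/25) = 26.0 m/s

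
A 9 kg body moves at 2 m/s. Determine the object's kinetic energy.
KE = ½mv² = ½(9)(2)² = 18.0 J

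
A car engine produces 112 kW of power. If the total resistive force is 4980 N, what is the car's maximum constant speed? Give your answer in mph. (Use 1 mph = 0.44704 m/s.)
P = Fv ⇒ v = P/F = 112000 W/4980.0 N = 22.49 m/s = 50.31 mph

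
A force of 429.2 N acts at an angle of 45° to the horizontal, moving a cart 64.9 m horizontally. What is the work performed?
W = F·d·cosθ = (429.2)(64.9)cos(45°) = 19700 J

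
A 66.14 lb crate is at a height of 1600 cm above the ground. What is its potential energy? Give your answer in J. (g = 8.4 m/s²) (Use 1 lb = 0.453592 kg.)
Convert to SI: m = 30.0006 kg, h = 16.0 m
PE = mgh = (30.0006)(8.4)(16.0) = 4032 J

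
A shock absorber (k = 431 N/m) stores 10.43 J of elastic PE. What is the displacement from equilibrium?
x = √(2·PE/k) = √(2·10.43/431) = 0.22 m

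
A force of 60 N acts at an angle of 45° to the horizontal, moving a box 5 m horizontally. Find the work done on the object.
W = F·d·cosθ = (60)(5)cos(45°) = 212.1 J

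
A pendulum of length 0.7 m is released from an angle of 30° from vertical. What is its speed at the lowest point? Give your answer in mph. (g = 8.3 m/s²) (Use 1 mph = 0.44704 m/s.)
h = L(1 − cosθ) = 0.7(1 − cos30°) = 0.0937822 m
v = √(2gh) = √(2·8.3·0.0937822) = 1.24771 m/s = 2.791 mph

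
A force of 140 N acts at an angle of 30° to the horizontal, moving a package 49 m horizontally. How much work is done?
W = F·d·cosθ = (140)(49)cos(30°) = 5941 J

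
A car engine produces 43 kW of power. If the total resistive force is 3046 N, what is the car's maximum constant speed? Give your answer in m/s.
P = Fv ⇒ v = P/F = 43000 W/3046.0 N = 14.12 m/s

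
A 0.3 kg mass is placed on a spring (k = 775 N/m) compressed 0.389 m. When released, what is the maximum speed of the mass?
½kx² = ½mv² ⇒ v = x√(k/m) = (0.389)√(775/0.3) = 19.77 m/s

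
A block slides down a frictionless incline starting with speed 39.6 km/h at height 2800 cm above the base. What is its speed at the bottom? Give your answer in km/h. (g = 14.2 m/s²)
Convert to SI: v₀ = 11.0 m/s, h = 28.0 m
½mv₀² + mgh = ½mv² ⇒ v = √(v₀² + 2gh) = √(11.0² + 2·14.2·28.0) = 30.2688 m/s = 109.0 km/h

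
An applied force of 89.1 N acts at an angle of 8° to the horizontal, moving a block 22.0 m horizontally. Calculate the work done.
W = F·d·cosθ = (89.1)(22.0)cos(8°) = 1941 J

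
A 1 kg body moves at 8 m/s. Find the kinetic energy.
KE = ½mv² = ½(1)(8)² = 32.0 J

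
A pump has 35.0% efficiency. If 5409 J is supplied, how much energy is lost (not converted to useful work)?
W_lost = W_in(1 − η) = 5409·(1 − 0.35) = 3516 J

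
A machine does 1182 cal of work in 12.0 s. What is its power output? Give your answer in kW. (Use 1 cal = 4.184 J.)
Convert to SI: W = 4945.49 J, t = 12.0 s
P = W/t = 4945.49/12.0 = 412.124 W = 0.4121 kW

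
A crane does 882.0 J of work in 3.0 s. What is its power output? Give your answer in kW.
P = W/t = 882.0/3.0 = 294.0 W = 0.294 kW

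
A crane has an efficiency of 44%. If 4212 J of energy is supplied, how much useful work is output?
W_out = η·W_in = 0.44·4212 = 1853.28 J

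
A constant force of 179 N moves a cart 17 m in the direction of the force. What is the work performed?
W = F·d = (179)(17) = 3043 J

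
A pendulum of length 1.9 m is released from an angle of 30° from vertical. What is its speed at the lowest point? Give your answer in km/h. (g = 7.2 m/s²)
h = L(1 − cosθ) = 1.9(1 − cos30°) = 0.254552 m
v = √(2gh) = √(2·7.2·0.254552) = 1.91456 m/s = 6.892 km/h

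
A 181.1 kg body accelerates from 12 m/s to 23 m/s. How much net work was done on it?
W = ΔKE = ½m(v₂² − v₁²) = ½(181.1)(23² − 12²) = 34861.75 J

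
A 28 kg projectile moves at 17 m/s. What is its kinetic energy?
KE = ½mv² = ½(28)(17)² = 4046.0 J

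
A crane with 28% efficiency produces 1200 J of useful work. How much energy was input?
W_in = W_out/η = 1200/0.28 = 4286 J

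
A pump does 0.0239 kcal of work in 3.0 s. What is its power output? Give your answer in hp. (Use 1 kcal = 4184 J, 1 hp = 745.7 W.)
Convert to SI: W = 99.9976 J, t = 3.0 s
P = W/t = 99.9976/3.0 = 33.3325 W = 0.0447 hp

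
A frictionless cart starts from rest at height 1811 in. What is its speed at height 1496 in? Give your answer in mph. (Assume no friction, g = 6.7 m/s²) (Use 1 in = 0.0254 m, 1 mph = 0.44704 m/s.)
Convert to SI: h₁−h₂ = 8.001 m
mgh₁ = mgh₂ + ½mv² ⇒ v = √(2g(h₁−h₂)) = √(2·6.7·8.001) = 10.3544 m/s = 23.16 mph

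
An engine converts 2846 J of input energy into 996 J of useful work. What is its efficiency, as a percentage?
η = W_out/W_in = 996/2846 = 35.0%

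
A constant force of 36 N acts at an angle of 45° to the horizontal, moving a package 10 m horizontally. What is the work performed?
W = F·d·cosθ = (36)(10)cos(45°) = 254.6 J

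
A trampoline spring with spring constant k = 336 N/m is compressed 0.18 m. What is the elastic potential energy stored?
PE = ½kx² = ½(336)(0.18)² = 5.443 J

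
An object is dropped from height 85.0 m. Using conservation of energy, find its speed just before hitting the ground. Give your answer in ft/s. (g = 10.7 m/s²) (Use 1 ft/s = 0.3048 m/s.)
mgh = ½mv² ⇒ v = √(2gh) = √(2·10.7·85.0) = 42.6497 m/s = 139.9 ft/s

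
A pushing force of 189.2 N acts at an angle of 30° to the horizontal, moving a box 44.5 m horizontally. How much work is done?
W = F·d·cosθ = (189.2)(44.5)cos(30°) = 7291 J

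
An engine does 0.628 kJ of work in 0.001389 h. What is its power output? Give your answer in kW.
Convert to SI: W = 628.0 J, t = 5.0004 s
P = W/t = 628.0/5.0004 = 125.59 W = 0.1256 kW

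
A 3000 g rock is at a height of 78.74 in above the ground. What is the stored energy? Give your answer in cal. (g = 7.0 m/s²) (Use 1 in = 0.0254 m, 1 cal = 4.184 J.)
Convert to SI: m = 3.0 kg, h = 2.0 m
PE = mgh = (3.0)(7.0)(2.0) = 41.9999 J = 10.04 cal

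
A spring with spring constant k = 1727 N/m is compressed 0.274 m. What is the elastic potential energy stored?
PE = ½kx² = ½(1727)(0.274)² = 64.83 J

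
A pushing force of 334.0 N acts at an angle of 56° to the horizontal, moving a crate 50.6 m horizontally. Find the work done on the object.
W = F·d·cosθ = (334.0)(50.6)cos(56°) = 9451 J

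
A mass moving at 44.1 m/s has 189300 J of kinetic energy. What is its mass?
m = 2·KE/v² = 2·189300/(44.1)² = 194.7 kg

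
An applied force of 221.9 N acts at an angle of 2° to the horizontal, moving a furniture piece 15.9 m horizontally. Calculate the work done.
W = F·d·cosθ = (221.9)(15.9)cos(2°) = 3526 J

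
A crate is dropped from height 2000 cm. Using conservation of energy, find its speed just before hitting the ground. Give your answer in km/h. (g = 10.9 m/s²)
Convert to SI: h = 20.0 m
mgh = ½mv² ⇒ v = √(2gh) = √(2·10.9·20.0) = 20.8806 m/s = 75.17 km/h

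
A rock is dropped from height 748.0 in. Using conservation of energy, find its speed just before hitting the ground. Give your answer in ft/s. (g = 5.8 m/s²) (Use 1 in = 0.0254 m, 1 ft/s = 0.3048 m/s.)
Convert to SI: h = 18.9992 m
mgh = ½mv² ⇒ v = √(2gh) = √(2·5.8·18.9992) = 14.8456 m/s = 48.71 ft/s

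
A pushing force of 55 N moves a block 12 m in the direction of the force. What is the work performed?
W = F·d = (55)(12) = 660.0 J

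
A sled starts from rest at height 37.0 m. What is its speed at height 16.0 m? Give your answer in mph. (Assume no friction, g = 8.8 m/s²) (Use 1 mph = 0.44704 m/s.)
mgh₁ = mgh₂ + ½mv² ⇒ v = √(2g(h₁−h₂)) = √(2·8.8·21.0) = 19.225 m/s = 43.01 mph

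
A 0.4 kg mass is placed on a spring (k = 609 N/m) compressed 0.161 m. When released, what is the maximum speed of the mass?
½kx² = ½mv² ⇒ v = x√(k/m) = (0.161)√(609/0.4) = 6.282 m/s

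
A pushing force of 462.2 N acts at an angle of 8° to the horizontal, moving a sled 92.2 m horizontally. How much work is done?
W = F·d·cosθ = (462.2)(92.2)cos(8°) = 42200 J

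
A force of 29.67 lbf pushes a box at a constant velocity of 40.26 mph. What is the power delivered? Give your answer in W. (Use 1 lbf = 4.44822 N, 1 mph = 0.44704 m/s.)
Convert to SI: F = 131.979 N, v = 17.9978 m/s
P = Fv = (131.979)(17.9978) = 2375 W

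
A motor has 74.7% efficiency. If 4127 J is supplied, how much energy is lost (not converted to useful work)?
W_lost = W_in(1 − η) = 4127·(1 − 0.747) = 1044 J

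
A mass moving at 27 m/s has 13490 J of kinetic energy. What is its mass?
m = 2·KE/v² = 2·13490/(27)² = 37.01 kg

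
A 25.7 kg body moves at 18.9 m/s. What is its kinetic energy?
KE = ½mv² = ½(25.7)(18.9)² = 4590 J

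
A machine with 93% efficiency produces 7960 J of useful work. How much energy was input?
W_in = W_out/η = 7960/0.93 = 8559 J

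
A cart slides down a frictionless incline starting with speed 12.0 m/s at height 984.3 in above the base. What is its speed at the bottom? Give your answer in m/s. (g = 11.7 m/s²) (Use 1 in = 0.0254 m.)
Convert to SI: v₀ = 12.0 m/s, h = 25.0012 m
½mv₀² + mgh = ½mv² ⇒ v = √(v₀² + 2gh) = √(12.0² + 2·11.7·25.0012) = 27.0 m/s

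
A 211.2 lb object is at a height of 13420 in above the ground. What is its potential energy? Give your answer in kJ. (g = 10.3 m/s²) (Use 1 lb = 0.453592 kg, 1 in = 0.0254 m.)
Convert to SI: m = 95.7986 kg, h = 340.868 m
PE = mgh = (95.7986)(10.3)(340.868) = 336343 J = 336.3 kJ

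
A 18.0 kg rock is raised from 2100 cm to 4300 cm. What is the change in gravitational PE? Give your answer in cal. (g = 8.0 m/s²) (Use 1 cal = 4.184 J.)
Convert to SI: m = 18.0 kg, Δh = 22.0 m
ΔPE = mgΔh = (18.0)(8.0)(22.0) = 3168.0 J = 757.2 cal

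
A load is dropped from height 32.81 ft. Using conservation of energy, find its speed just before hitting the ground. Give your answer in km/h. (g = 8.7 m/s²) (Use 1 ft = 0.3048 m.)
Convert to SI: h = 10.0005 m
mgh = ½mv² ⇒ v = √(2gh) = √(2·8.7·10.0005) = 13.1912 m/s = 47.49 km/h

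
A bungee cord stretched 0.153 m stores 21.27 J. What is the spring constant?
k = 2·PE/x² = 2·21.27/(0.153)² = 1817 N/m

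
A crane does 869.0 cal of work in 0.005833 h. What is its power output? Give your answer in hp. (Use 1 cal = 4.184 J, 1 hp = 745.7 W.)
Convert to SI: W = 3635.9 J, t = 20.9988 s
P = W/t = 3635.9/20.9988 = 173.148 W = 0.2322 hp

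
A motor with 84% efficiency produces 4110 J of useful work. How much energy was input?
W_in = W_out/η = 4110/0.84 = 4893 J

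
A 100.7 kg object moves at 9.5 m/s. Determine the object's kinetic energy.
KE = ½mv² = ½(100.7)(9.5)² = 4544 J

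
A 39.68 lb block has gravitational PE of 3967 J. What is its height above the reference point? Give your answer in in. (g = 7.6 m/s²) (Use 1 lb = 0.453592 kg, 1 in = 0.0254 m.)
Convert to SI: m = 17.9985 kg, PE = 3967.0 J
h = PE/(mg) = 3967.0/(17.9985·7.6) = 29.0009 m = 1142 in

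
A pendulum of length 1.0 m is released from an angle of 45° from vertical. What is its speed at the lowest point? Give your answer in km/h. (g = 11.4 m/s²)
h = L(1 − cosθ) = 1.0(1 − cos45°) = 0.292893 m
v = √(2gh) = √(2·11.4·0.292893) = 2.58418 m/s = 9.303 km/h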